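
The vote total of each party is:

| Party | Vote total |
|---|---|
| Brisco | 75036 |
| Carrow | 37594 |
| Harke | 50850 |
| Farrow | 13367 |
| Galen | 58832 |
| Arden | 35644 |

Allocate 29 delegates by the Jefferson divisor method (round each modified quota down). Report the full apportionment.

Standard divisor 271323/29 ≈ 9355.966; standard quotas: Brisco 8.020, Carrow 4.018, Harke 5.435, Farrow 1.429, Galen 6.288, Arden 3.810.
Rounding down gives 8, 4, 5, 1, 6, 3 = 27 seats, so the divisor must be adjusted.
With modified divisor 8440: modified quotas Brisco 8.891, Carrow 4.454, Harke 6.025, Farrow 1.584, Galen 6.971, Arden 4.223.
Rounding down: Brisco 8, Carrow 4, Harke 6, Farrow 1, Galen 6, Arden 4 (total 29).

Brisco: 8, Carrow: 4, Harke: 6, Farrow: 1, Galen: 6, Arden: 4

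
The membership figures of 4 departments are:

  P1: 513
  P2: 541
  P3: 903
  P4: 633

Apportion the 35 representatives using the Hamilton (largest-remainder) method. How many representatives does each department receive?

P1 7, P2 7, P3 12, P4 9

Standard divisor: 2590 ÷ 35 = 74.
Standard quotas: P1 6.932, P2 7.311, P3 12.203, P4 8.554.
Lower quotas: P1 6, P2 7, P3 12, P4 8 (sum 33, leaving 2 seats).
Remainders in descending order: P1 0.932, P4 0.554, P2 0.311, P3 0.203.
The surplus seats go to P1, P4.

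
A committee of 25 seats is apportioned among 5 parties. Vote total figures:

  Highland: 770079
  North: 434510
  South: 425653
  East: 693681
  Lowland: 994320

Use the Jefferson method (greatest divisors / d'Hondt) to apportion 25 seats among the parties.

Standard divisor 3318243/25 ≈ 132729.72; standard quotas: Highland 5.802, North 3.274, South 3.207, East 5.226, Lowland 7.491.
Rounding down gives 5, 3, 3, 5, 7 = 23 seats, so the divisor must be adjusted.
With modified divisor 120000: modified quotas Highland 6.417, North 3.621, South 3.547, East 5.781, Lowland 8.286.
Rounding down: Highland 6, North 3, South 3, East 5, Lowland 8 (total 25).

Highland 6, North 3, South 3, East 5, Lowland 8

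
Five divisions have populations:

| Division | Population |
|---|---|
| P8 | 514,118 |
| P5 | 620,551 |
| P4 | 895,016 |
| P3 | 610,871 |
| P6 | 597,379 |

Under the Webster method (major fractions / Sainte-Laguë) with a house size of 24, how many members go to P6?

Standard divisor 3237935/24 ≈ 134913.958; standard quotas: P8 3.811, P5 4.600, P4 6.634, P3 4.528, P6 4.428.
Rounding to the nearest integer gives 4, 5, 7, 5, 4 = 25 seats, so the divisor must be adjusted.
With modified divisor 136700: modified quotas P8 3.761, P5 4.540, P4 6.547, P3 4.469, P6 4.370.
Rounding to the nearest integer: P8 4, P5 5, P4 7, P3 4, P6 4 (total 24).
P6 receives 4.

4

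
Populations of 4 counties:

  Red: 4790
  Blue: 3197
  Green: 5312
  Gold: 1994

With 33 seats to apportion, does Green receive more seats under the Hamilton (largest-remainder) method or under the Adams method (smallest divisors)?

Hamilton

Hamilton: Red 10, Blue 7, Green 12, Gold 4.
Adams: Red 10, Blue 7, Green 11, Gold 5.
Green gets 12 under Hamilton and 11 under Adams.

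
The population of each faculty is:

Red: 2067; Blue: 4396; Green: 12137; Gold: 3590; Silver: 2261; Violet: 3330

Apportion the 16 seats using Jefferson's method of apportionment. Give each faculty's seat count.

Standard divisor 27781/16 ≈ 1736.312; standard quotas: Red 1.190, Blue 2.532, Green 6.990, Gold 2.068, Silver 1.302, Violet 1.918.
Rounding down gives 1, 2, 6, 2, 1, 1 = 13 seats, so the divisor must be adjusted.
With modified divisor 1500: modified quotas Red 1.378, Blue 2.931, Green 8.091, Gold 2.393, Silver 1.507, Violet 2.220.
Rounding down: Red 1, Blue 2, Green 8, Gold 2, Silver 1, Violet 2 (total 16).

Red: 1, Blue: 2, Green: 8, Gold: 2, Silver: 1, Violet: 2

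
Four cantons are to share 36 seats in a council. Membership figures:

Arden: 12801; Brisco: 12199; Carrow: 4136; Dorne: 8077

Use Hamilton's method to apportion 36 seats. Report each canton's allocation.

The standard divisor is 37213/36 ≈ 1033.694.
Standard quotas: Arden 12.3837, Brisco 11.8014, Carrow 4.0012, Dorne 7.8137.
Lower quotas: Arden 12, Brisco 11, Carrow 4, Dorne 7 (sum 34, leaving 2 seats).
Remainders in descending order: Dorne 0.8137, Brisco 0.8014, Arden 0.3837, Carrow 0.0012.
The surplus seats go to Dorne, Brisco.

Arden 12; Brisco 12; Carrow 4; Dorne 8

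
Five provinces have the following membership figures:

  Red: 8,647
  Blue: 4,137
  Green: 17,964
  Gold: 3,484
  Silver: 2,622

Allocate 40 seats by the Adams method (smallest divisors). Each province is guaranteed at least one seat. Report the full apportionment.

Standard divisor 36854/40 ≈ 921.35; standard quotas: Red 9.385, Blue 4.490, Green 19.497, Gold 3.781, Silver 2.846.
Rounding up gives 10, 5, 20, 4, 3 = 42 seats, so the divisor must be adjusted.
With modified divisor 980: modified quotas Red 8.823, Blue 4.221, Green 18.331, Gold 3.555, Silver 2.676.
Rounding up: Red 9, Blue 5, Green 19, Gold 4, Silver 3 (total 40).

Red=9; Blue=5; Green=19; Gold=4; Silver=3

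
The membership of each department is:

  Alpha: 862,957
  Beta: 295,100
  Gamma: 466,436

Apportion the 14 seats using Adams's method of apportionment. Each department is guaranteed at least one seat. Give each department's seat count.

Alpha 7; Beta 3; Gamma 4

Standard divisor 1624493/14 ≈ 116035.214; standard quotas: Alpha 7.437, Beta 2.543, Gamma 4.020.
Rounding up gives 8, 3, 5 = 16 seats, so the divisor must be adjusted.
With modified divisor 133600: modified quotas Alpha 6.459, Beta 2.209, Gamma 3.491.
Rounding up: Alpha 7, Beta 3, Gamma 4 (total 14).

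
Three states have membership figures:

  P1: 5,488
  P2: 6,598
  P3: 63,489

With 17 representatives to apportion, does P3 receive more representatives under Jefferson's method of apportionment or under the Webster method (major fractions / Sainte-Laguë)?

Jefferson: P1 1, P2 1, P3 15.
Webster: P1 1, P2 2, P3 14.
P3 gets 15 under Jefferson and 14 under Webster.

Jefferson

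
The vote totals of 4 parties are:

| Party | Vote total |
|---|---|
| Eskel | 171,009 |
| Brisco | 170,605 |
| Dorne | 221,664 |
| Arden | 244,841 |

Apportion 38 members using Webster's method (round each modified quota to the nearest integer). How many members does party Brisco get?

Standard divisor 808119/38 ≈ 21266.289; standard quotas: Eskel 8.041, Brisco 8.022, Dorne 10.423, Arden 11.513.
Rounding to the nearest integer gives Eskel 8, Brisco 8, Dorne 10, Arden 12 — total 38, matching the house size, so no adjustment is needed.
Brisco receives 8.

8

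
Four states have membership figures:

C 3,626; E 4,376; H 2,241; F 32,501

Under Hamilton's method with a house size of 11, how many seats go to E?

Total 42744; standard divisor 42744/11 ≈ 3885.818.
Standard quotas: C 0.9331, E 1.1261, H 0.5767, F 8.3640.
Lower quotas: C 0, E 1, H 0, F 8 (sum 9, leaving 2 seats).
Remainders in descending order: C 0.9331, H 0.5767, F 0.3640, E 0.1261.
Largest remainders: C, H receive the extra seats.
E receives 1.

1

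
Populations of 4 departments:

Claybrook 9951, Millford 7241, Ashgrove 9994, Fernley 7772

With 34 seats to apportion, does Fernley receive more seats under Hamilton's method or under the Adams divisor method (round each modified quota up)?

Adams

Hamilton: Claybrook 10, Millford 7, Ashgrove 10, Fernley 7.
Adams: Claybrook 9, Millford 7, Ashgrove 10, Fernley 8.
Fernley gets 7 under Hamilton and 8 under Adams.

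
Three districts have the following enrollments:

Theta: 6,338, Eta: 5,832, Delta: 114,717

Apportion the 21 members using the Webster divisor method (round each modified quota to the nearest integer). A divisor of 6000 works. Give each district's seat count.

With modified divisor 6000: modified quotas Theta 1.056, Eta 0.972, Delta 19.119.
Rounding to the nearest integer: Theta 1, Eta 1, Delta 19 (total 21).

Theta=1; Eta=1; Delta=19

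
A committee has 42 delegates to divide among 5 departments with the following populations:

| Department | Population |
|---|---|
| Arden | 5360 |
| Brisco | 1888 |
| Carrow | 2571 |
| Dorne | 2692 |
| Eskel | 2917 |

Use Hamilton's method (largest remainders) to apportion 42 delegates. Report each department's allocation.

Arden=15, Brisco=5, Carrow=7, Dorne=7, Eskel=8

Standard divisor: 15428 ÷ 42 ≈ 367.333.
Standard quotas: Arden 14.5917, Brisco 5.1397, Carrow 6.9991, Dorne 7.3285, Eskel 7.9410.
Lower quotas: Arden 14, Brisco 5, Carrow 6, Dorne 7, Eskel 7 (sum 39, leaving 3 seats).
Remainders in descending order: Carrow 0.9991, Eskel 0.9410, Arden 0.5917, Dorne 0.3285, Brisco 0.1397.
The surplus seats go to Carrow, Eskel, Arden.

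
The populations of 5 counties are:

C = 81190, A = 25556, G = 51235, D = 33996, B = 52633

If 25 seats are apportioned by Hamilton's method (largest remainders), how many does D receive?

4

Standard divisor: 244610 ÷ 25 ≈ 9784.4.
Standard quotas: C 8.2979, A 2.6119, G 5.2364, D 3.4745, B 5.3793.
Lower quotas: C 8, A 2, G 5, D 3, B 5 (sum 23, leaving 2 seats).
Remainders in descending order: A 0.6119, D 0.4745, B 0.3793, C 0.2979, G 0.2364.
The surplus seats go to A, D.
D receives 4.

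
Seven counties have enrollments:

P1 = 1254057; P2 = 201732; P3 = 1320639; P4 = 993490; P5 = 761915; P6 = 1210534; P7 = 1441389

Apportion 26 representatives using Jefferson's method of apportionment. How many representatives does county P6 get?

4

Standard divisor 7183756/26 ≈ 276298.308; standard quotas: P1 4.539, P2 0.730, P3 4.780, P4 3.596, P5 2.758, P6 4.381, P7 5.217.
Rounding down gives 4, 0, 4, 3, 2, 4, 5 = 22 seats, so the divisor must be adjusted.
With modified divisor 245200: modified quotas P1 5.114, P2 0.823, P3 5.386, P4 4.052, P5 3.107, P6 4.937, P7 5.878.
Rounding down: P1 5, P2 0, P3 5, P4 4, P5 3, P6 4, P7 5 (total 26).
P6 receives 4.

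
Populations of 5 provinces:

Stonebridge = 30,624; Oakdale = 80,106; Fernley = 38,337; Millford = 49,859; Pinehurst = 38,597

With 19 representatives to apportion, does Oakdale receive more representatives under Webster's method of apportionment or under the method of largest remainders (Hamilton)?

Webster: Stonebridge 2, Oakdale 7, Fernley 3, Millford 4, Pinehurst 3.
Hamilton: Stonebridge 3, Oakdale 6, Fernley 3, Millford 4, Pinehurst 3.
Oakdale gets 7 under Webster and 6 under Hamilton.

Webster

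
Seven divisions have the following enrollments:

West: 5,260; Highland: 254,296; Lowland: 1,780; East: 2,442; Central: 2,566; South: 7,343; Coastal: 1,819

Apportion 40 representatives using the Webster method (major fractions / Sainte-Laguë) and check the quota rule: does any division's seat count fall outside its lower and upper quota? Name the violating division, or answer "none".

Standard quotas: West 0.764, Highland 36.921, Lowland 0.258, East 0.355, Central 0.373, South 1.066, Coastal 0.264.
Webster allocation: West 1, Highland 38, Lowland 0, East 0, Central 0, South 1, Coastal 0.
Highland has quota 36.921 (lower 36, upper 37) but receives 38 — outside the quota interval.

Highland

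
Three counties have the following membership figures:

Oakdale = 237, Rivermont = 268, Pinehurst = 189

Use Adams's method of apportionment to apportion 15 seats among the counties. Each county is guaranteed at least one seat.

Oakdale=5, Rivermont=6, Pinehurst=4

Standard divisor 694/15 ≈ 46.267; standard quotas: Oakdale 5.122, Rivermont 5.793, Pinehurst 4.085.
Rounding up gives 6, 6, 5 = 17 seats, so the divisor must be adjusted.
With modified divisor 50: modified quotas Oakdale 4.740, Rivermont 5.360, Pinehurst 3.780.
Rounding up: Oakdale 5, Rivermont 6, Pinehurst 4 (total 15).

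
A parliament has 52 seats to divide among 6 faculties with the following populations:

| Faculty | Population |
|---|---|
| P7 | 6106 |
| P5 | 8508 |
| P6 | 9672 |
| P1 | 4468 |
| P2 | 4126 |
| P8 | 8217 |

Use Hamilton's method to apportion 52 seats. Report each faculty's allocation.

Standard divisor: 41097 ÷ 52 ≈ 790.327.
Standard quotas: P7 7.7259, P5 10.7652, P6 12.2380, P1 5.6534, P2 5.2206, P8 10.3970.
Lower quotas: P7 7, P5 10, P6 12, P1 5, P2 5, P8 10 (sum 49, leaving 3 seats).
Remainders in descending order: P5 0.7652, P7 0.7259, P1 0.6534, P8 0.3970, P6 0.2380, P2 0.2206.
The surplus seats go to P5, P7, P1.

P7: 8, P5: 11, P6: 12, P1: 6, P2: 5, P8: 10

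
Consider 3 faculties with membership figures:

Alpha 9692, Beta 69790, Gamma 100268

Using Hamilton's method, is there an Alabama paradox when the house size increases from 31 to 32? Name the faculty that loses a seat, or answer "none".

At 31 seats: Alpha 2, Beta 12, Gamma 17.
At 32 seats: Alpha 2, Beta 12, Gamma 18.
No faculty's allocation decreased.

none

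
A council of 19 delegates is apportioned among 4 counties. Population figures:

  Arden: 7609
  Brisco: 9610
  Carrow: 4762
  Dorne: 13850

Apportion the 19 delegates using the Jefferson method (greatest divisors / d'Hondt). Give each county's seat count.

Standard divisor 35831/19 ≈ 1885.842; standard quotas: Arden 4.035, Brisco 5.096, Carrow 2.525, Dorne 7.344.
Rounding down gives 4, 5, 2, 7 = 18 seats, so the divisor must be adjusted.
With modified divisor 1700: modified quotas Arden 4.476, Brisco 5.653, Carrow 2.801, Dorne 8.147.
Rounding down: Arden 4, Brisco 5, Carrow 2, Dorne 8 (total 19).

Arden: 4, Brisco: 5, Carrow: 2, Dorne: 8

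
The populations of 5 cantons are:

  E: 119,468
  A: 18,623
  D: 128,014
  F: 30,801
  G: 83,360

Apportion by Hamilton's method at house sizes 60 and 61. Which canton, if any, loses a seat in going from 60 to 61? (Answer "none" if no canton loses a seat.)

none

At 60 seats: E 19, A 3, D 20, F 5, G 13.
At 61 seats: E 19, A 3, D 21, F 5, G 13.
No canton's allocation decreased.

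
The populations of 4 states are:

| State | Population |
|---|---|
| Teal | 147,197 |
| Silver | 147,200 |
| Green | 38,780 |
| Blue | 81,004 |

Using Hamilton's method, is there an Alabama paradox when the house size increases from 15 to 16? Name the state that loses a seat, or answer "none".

Green

At 15 seats: Teal 5, Silver 5, Green 2, Blue 3.
At 16 seats: Teal 6, Silver 6, Green 1, Blue 3.
Green drops from 2 to 1.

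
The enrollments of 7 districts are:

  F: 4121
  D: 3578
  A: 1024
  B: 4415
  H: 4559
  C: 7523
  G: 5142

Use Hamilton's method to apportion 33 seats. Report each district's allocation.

Standard divisor: 30362 ÷ 33 ≈ 920.061.
Standard quotas: F 4.4791, D 3.8889, A 1.1130, B 4.7986, H 4.9551, C 8.1766, G 5.5888.
Lower quotas: F 4, D 3, A 1, B 4, H 4, C 8, G 5 (sum 29, leaving 4 seats).
Remainders in descending order: H 0.9551, D 0.8889, B 0.7986, G 0.5888, F 0.4791, C 0.1766, A 0.1130.
Largest remainders: H, D, B, G receive the extra seats.

F 4; D 4; A 1; B 5; H 5; C 8; G 6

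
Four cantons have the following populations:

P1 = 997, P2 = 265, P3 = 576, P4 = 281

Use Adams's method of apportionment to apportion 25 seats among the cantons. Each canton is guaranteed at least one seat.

P1=11, P2=3, P3=7, P4=4

Standard divisor 2119/25 ≈ 84.76; standard quotas: P1 11.763, P2 3.126, P3 6.796, P4 3.315.
Rounding up gives 12, 4, 7, 4 = 27 seats, so the divisor must be adjusted.
With modified divisor 92: modified quotas P1 10.837, P2 2.880, P3 6.261, P4 3.054.
Rounding up: P1 11, P2 3, P3 7, P4 4 (total 25).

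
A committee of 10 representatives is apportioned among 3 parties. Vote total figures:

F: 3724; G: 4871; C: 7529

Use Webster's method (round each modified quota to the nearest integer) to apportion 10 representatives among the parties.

Standard divisor 16124/10 ≈ 1612.4; standard quotas: F 2.310, G 3.021, C 4.669.
Rounding to the nearest integer gives F 2, G 3, C 5 — total 10, matching the house size, so no adjustment is needed.

F 2, G 3, C 5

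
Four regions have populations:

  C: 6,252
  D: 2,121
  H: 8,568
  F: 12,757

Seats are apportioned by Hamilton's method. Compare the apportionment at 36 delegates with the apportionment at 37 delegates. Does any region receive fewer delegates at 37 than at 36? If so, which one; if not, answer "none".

D

At 36 seats: C 8, D 3, H 10, F 15.
At 37 seats: C 8, D 2, H 11, F 16.
D drops from 3 to 2.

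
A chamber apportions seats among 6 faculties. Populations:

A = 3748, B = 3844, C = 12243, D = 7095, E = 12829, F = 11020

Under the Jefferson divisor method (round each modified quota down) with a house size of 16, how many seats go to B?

1

Standard divisor 50779/16 ≈ 3173.688; standard quotas: A 1.181, B 1.211, C 3.858, D 2.236, E 4.042, F 3.472.
Rounding down gives 1, 1, 3, 2, 4, 3 = 14 seats, so the divisor must be adjusted.
With modified divisor 2700: modified quotas A 1.388, B 1.424, C 4.534, D 2.628, E 4.751, F 4.081.
Rounding down: A 1, B 1, C 4, D 2, E 4, F 4 (total 16).
B receives 1.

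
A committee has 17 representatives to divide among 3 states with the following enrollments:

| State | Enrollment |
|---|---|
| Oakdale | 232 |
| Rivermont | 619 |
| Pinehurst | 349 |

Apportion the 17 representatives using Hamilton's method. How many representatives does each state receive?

Standard divisor: 1200 ÷ 17 ≈ 70.588.
Standard quotas: Oakdale 3.287, Rivermont 8.769, Pinehurst 4.944.
Lower quotas: Oakdale 3, Rivermont 8, Pinehurst 4 (sum 15, leaving 2 seats).
Remainders in descending order: Pinehurst 0.944, Rivermont 0.769, Oakdale 0.287.
The surplus seats go to Pinehurst, Rivermont.

Oakdale 3, Rivermont 9, Pinehurst 5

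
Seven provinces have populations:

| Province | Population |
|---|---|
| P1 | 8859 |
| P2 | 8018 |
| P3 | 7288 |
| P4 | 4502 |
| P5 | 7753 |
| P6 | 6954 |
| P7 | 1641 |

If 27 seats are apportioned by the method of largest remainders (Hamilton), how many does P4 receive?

Standard divisor: 45015 ÷ 27 ≈ 1667.222.
Standard quotas: P1 5.3136, P2 4.8092, P3 4.3713, P4 2.7003, P5 4.6502, P6 4.1710, P7 0.9843.
Lower quotas: P1 5, P2 4, P3 4, P4 2, P5 4, P6 4, P7 0 (sum 23, leaving 4 seats).
Remainders in descending order: P7 0.9843, P2 0.8092, P4 0.7003, P5 0.6502, P3 0.3713, P1 0.3136, P6 0.1710.
The surplus seats go to P7, P2, P4, P5.
P4 receives 3.

3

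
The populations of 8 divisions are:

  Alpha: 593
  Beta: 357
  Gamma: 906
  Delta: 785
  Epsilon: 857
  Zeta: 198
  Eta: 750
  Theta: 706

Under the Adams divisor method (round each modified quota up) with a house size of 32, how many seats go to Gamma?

Standard divisor 5152/32 ≈ 161; standard quotas: Alpha 3.683, Beta 2.217, Gamma 5.627, Delta 4.876, Epsilon 5.323, Zeta 1.230, Eta 4.658, Theta 4.385.
Rounding up gives 4, 3, 6, 5, 6, 2, 5, 5 = 36 seats, so the divisor must be adjusted.
With modified divisor 184: modified quotas Alpha 3.223, Beta 1.940, Gamma 4.924, Delta 4.266, Epsilon 4.658, Zeta 1.076, Eta 4.076, Theta 3.837.
Rounding up: Alpha 4, Beta 2, Gamma 5, Delta 5, Epsilon 5, Zeta 2, Eta 5, Theta 4 (total 32).
Gamma receives 5.

5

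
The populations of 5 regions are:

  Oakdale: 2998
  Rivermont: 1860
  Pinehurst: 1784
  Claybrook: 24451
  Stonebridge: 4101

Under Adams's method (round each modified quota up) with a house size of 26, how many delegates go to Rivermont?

Standard divisor 35194/26 ≈ 1353.615; standard quotas: Oakdale 2.215, Rivermont 1.374, Pinehurst 1.318, Claybrook 18.063, Stonebridge 3.030.
Rounding up gives 3, 2, 2, 19, 4 = 30 seats, so the divisor must be adjusted.
With modified divisor 1519.43: modified quotas Oakdale 1.973, Rivermont 1.224, Pinehurst 1.174, Claybrook 16.092, Stonebridge 2.699.
Rounding up: Oakdale 2, Rivermont 2, Pinehurst 2, Claybrook 17, Stonebridge 3 (total 26).
Rivermont receives 2.

2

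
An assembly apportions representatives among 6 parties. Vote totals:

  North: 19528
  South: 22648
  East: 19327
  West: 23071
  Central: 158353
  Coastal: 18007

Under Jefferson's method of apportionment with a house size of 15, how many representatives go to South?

Standard divisor 260934/15 ≈ 17395.6; standard quotas: North 1.123, South 1.302, East 1.111, West 1.326, Central 9.103, Coastal 1.035.
Rounding down gives 1, 1, 1, 1, 9, 1 = 14 seats, so the divisor must be adjusted.
With modified divisor 15100: modified quotas North 1.293, South 1.500, East 1.280, West 1.528, Central 10.487, Coastal 1.193.
Rounding down: North 1, South 1, East 1, West 1, Central 10, Coastal 1 (total 15).
South receives 1.

1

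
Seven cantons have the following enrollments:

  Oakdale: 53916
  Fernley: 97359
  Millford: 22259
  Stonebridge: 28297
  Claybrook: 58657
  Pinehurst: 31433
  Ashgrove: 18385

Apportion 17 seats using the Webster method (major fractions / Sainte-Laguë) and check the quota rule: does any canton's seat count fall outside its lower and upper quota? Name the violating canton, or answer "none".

none

Standard quotas: Oakdale 2.954, Fernley 5.334, Millford 1.219, Stonebridge 1.550, Claybrook 3.214, Pinehurst 1.722, Ashgrove 1.007.
Webster allocation: Oakdale 3, Fernley 5, Millford 1, Stonebridge 2, Claybrook 3, Pinehurst 2, Ashgrove 1.
Every allocation lies between the lower and upper quota.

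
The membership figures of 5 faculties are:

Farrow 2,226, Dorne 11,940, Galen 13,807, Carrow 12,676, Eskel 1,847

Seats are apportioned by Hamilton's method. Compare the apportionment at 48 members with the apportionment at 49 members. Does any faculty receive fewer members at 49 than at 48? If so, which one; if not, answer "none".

At 48 seats: Farrow 3, Dorne 13, Galen 16, Carrow 14, Eskel 2.
At 49 seats: Farrow 2, Dorne 14, Galen 16, Carrow 15, Eskel 2.
Farrow drops from 3 to 2.

Farrow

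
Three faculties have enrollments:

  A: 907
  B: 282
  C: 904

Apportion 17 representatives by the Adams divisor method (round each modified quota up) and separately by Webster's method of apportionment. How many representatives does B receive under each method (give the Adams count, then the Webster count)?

Adams: A 7, B 3, C 7.
Webster: A 8, B 2, C 7.
B gets 3 under Adams and 2 under Webster.

3 and 2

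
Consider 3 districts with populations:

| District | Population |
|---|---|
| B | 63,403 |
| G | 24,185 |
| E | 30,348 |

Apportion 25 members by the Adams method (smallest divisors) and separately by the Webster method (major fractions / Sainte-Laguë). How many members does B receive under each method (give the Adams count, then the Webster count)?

13 and 14

Adams: B 13, G 5, E 7.
Webster: B 14, G 5, E 6.
B gets 13 under Adams and 14 under Webster.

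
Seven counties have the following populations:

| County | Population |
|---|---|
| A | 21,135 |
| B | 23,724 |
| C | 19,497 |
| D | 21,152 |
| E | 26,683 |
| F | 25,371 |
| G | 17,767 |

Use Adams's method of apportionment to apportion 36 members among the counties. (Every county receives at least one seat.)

A 5; B 5; C 5; D 5; E 6; F 6; G 4

Standard divisor 155329/36 ≈ 4314.694; standard quotas: A 4.898, B 5.498, C 4.519, D 4.902, E 6.184, F 5.880, G 4.118.
Rounding up gives 5, 6, 5, 5, 7, 6, 5 = 39 seats, so the divisor must be adjusted.
With modified divisor 4800: modified quotas A 4.403, B 4.942, C 4.062, D 4.407, E 5.559, F 5.286, G 3.701.
Rounding up: A 5, B 5, C 5, D 5, E 6, F 6, G 4 (total 36).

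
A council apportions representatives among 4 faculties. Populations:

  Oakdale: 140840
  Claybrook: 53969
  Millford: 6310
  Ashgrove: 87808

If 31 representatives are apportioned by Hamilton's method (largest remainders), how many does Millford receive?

1

Total 288927; standard divisor 288927/31 ≈ 9320.226.
Standard quotas: Oakdale 15.1112, Claybrook 5.7905, Millford 0.6770, Ashgrove 9.4212.
Lower quotas: Oakdale 15, Claybrook 5, Millford 0, Ashgrove 9 (sum 29, leaving 2 seats).
Remainders in descending order: Claybrook 0.7905, Millford 0.6770, Ashgrove 0.4212, Oakdale 0.1112.
Largest remainders: Claybrook, Millford receive the extra seats.
Millford receives 1.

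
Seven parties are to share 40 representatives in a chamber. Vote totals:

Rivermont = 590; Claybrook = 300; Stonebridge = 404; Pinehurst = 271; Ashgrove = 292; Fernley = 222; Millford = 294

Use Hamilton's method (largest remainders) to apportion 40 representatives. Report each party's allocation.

Rivermont=10; Claybrook=5; Stonebridge=7; Pinehurst=4; Ashgrove=5; Fernley=4; Millford=5

Standard divisor: 2373 ÷ 40 ≈ 59.325.
Standard quotas: Rivermont 9.945, Claybrook 5.057, Stonebridge 6.810, Pinehurst 4.568, Ashgrove 4.922, Fernley 3.742, Millford 4.956.
Lower quotas: Rivermont 9, Claybrook 5, Stonebridge 6, Pinehurst 4, Ashgrove 4, Fernley 3, Millford 4 (sum 35, leaving 5 seats).
Remainders in descending order: Millford 0.956, Rivermont 0.945, Ashgrove 0.922, Stonebridge 0.810, Fernley 0.742, Pinehurst 0.568, Claybrook 0.057.
Largest remainders: Millford, Rivermont, Ashgrove, Stonebridge, Fernley receive the extra seats.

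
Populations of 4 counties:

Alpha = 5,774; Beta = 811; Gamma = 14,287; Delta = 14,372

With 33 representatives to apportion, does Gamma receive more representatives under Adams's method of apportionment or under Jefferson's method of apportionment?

Jefferson

Adams: Alpha 6, Beta 1, Gamma 13, Delta 13.
Jefferson: Alpha 5, Beta 0, Gamma 14, Delta 14.
Gamma gets 13 under Adams and 14 under Jefferson.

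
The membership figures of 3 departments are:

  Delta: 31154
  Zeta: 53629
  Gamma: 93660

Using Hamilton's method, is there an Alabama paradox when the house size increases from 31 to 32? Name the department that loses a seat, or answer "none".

Delta

At 31 seats: Delta 6, Zeta 9, Gamma 16.
At 32 seats: Delta 5, Zeta 10, Gamma 17.
Delta drops from 6 to 5.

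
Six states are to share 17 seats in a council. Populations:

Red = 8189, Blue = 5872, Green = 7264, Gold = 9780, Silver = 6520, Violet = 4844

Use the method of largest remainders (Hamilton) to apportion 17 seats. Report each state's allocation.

Red=3, Blue=2, Green=3, Gold=4, Silver=3, Violet=2

Total 42469; standard divisor 42469/17 ≈ 2498.176.
Standard quotas: Red 3.2780, Blue 2.3505, Green 2.9077, Gold 3.9149, Silver 2.6099, Violet 1.9390.
Lower quotas: Red 3, Blue 2, Green 2, Gold 3, Silver 2, Violet 1 (sum 13, leaving 4 seats).
Remainders in descending order: Violet 0.9390, Gold 0.9149, Green 0.9077, Silver 0.6099, Blue 0.3505, Red 0.2780.
The surplus seats go to Violet, Gold, Green, Silver.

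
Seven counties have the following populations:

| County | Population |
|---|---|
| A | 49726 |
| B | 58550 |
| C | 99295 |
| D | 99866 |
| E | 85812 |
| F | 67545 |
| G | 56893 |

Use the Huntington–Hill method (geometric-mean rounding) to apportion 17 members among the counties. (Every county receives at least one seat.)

A 2, B 2, C 3, D 3, E 3, F 2, G 2

With divisor 31931: modified quotas A 1.557, B 1.834, C 3.110, D 3.128, E 2.687, F 2.115, G 1.782.
Geometric-mean thresholds: A √(1·2)=1.414, B √(1·2)=1.414, C √(3·4)=3.464, D √(3·4)=3.464, E √(2·3)=2.449, F √(2·3)=2.449, G √(1·2)=1.414.
Each quota rounded against its threshold gives A 2, B 2, C 3, D 3, E 3, F 2, G 2 (total 17).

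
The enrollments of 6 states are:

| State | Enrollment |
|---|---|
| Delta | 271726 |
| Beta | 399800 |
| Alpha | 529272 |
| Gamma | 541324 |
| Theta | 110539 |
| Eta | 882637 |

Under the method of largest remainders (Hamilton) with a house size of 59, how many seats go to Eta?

Standard divisor: 2735298 ÷ 59 ≈ 46360.983.
Standard quotas: Delta 5.8611, Beta 8.6236, Alpha 11.4163, Gamma 11.6763, Theta 2.3843, Eta 19.0384.
Lower quotas: Delta 5, Beta 8, Alpha 11, Gamma 11, Theta 2, Eta 19 (sum 56, leaving 3 seats).
Remainders in descending order: Delta 0.8611, Gamma 0.6763, Beta 0.6236, Alpha 0.4163, Theta 0.3843, Eta 0.0384.
Largest remainders: Delta, Gamma, Beta receive the extra seats.
Eta receives 19.

19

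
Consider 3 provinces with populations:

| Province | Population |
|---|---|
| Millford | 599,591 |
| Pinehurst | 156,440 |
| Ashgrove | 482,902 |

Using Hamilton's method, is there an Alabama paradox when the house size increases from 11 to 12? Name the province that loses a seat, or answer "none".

At 11 seats: Millford 5, Pinehurst 2, Ashgrove 4.
At 12 seats: Millford 6, Pinehurst 1, Ashgrove 5.
Pinehurst drops from 2 to 1.

Pinehurst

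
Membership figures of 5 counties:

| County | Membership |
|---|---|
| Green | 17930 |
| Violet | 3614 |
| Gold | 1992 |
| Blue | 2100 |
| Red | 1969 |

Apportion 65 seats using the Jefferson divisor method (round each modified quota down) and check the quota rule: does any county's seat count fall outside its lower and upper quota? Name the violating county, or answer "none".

Green

Standard quotas: Green 42.219, Violet 8.510, Gold 4.690, Blue 4.945, Red 4.636.
Jefferson allocation: Green 44, Violet 8, Gold 4, Blue 5, Red 4.
Green has quota 42.219 (lower 42, upper 43) but receives 44 — outside the quota interval.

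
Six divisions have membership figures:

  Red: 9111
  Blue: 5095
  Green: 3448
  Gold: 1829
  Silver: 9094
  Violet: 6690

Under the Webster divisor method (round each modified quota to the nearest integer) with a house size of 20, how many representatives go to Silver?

Standard divisor 35267/20 ≈ 1763.35; standard quotas: Red 5.167, Blue 2.889, Green 1.955, Gold 1.037, Silver 5.157, Violet 3.794.
Rounding to the nearest integer gives Red 5, Blue 3, Green 2, Gold 1, Silver 5, Violet 4 — total 20, matching the house size, so no adjustment is needed.
Silver receives 5.

5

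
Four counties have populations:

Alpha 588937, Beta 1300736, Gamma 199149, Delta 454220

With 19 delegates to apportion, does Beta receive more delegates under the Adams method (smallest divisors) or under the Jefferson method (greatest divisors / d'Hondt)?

Adams: Alpha 4, Beta 9, Gamma 2, Delta 4.
Jefferson: Alpha 4, Beta 11, Gamma 1, Delta 3.
Beta gets 9 under Adams and 11 under Jefferson.

Jefferson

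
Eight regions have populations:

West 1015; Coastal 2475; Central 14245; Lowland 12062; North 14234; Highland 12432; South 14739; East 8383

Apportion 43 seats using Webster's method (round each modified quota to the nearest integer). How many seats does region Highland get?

7

Standard divisor 79585/43 ≈ 1850.814; standard quotas: West 0.548, Coastal 1.337, Central 7.697, Lowland 6.517, North 7.691, Highland 6.717, South 7.964, East 4.529.
Rounding to the nearest integer gives 1, 1, 8, 7, 8, 7, 8, 5 = 45 seats, so the divisor must be adjusted.
With modified divisor 1880: modified quotas West 0.540, Coastal 1.316, Central 7.577, Lowland 6.416, North 7.571, Highland 6.613, South 7.840, East 4.459.
Rounding to the nearest integer: West 1, Coastal 1, Central 8, Lowland 6, North 8, Highland 7, South 8, East 4 (total 43).
Highland receives 7.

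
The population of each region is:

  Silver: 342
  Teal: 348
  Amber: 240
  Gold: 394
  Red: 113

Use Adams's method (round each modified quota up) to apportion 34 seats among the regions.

Standard divisor 1437/34 ≈ 42.265; standard quotas: Silver 8.092, Teal 8.234, Amber 5.678, Gold 9.322, Red 2.674.
Rounding up gives 9, 9, 6, 10, 3 = 37 seats, so the divisor must be adjusted.
With modified divisor 46: modified quotas Silver 7.435, Teal 7.565, Amber 5.217, Gold 8.565, Red 2.457.
Rounding up: Silver 8, Teal 8, Amber 6, Gold 9, Red 3 (total 34).

Silver=8, Teal=8, Amber=6, Gold=9, Red=3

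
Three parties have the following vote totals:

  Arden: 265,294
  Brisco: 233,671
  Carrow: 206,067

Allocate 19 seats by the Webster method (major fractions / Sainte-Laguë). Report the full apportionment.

Arden=7, Brisco=6, Carrow=6

Standard divisor 705032/19 ≈ 37106.947; standard quotas: Arden 7.149, Brisco 6.297, Carrow 5.553.
Rounding to the nearest integer gives Arden 7, Brisco 6, Carrow 6 — total 19, matching the house size, so no adjustment is needed.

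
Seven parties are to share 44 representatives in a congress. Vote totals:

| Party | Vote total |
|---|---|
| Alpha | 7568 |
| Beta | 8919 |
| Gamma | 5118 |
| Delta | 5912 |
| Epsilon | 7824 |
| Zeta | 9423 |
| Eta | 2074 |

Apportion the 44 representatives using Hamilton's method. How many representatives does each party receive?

Alpha: 7, Beta: 8, Gamma: 5, Delta: 6, Epsilon: 7, Zeta: 9, Eta: 2

The standard divisor is 46838/44 ≈ 1064.5.
Standard quotas: Alpha 7.1094, Beta 8.3786, Gamma 4.8079, Delta 5.5538, Epsilon 7.3499, Zeta 8.8520, Eta 1.9483.
Lower quotas: Alpha 7, Beta 8, Gamma 4, Delta 5, Epsilon 7, Zeta 8, Eta 1 (sum 40, leaving 4 seats).
Remainders in descending order: Eta 0.9483, Zeta 0.8520, Gamma 0.8079, Delta 0.5538, Beta 0.3786, Epsilon 0.3499, Alpha 0.1094.
The surplus seats go to Eta, Zeta, Gamma, Delta.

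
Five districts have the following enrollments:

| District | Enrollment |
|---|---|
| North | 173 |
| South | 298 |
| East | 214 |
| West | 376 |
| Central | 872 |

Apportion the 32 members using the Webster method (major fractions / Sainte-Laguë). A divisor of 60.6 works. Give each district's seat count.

North 3, South 5, East 4, West 6, Central 14

With modified divisor 60.6: modified quotas North 2.855, South 4.917, East 3.531, West 6.205, Central 14.389.
Rounding to the nearest integer: North 3, South 5, East 4, West 6, Central 14 (total 32).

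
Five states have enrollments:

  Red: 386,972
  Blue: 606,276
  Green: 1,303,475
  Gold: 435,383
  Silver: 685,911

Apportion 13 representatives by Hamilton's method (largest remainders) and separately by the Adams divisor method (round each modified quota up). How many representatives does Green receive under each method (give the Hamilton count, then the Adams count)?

Hamilton: Red 1, Blue 2, Green 5, Gold 2, Silver 3.
Adams: Red 2, Blue 2, Green 4, Gold 2, Silver 3.
Green gets 5 under Hamilton and 4 under Adams.

5 and 4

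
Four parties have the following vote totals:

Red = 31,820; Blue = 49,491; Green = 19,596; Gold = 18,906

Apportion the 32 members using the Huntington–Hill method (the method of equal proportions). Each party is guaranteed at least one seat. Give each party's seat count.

With divisor 3709: modified quotas Red 8.579, Blue 13.343, Green 5.283, Gold 5.097.
Geometric-mean thresholds: Red √(8·9)=8.485, Blue √(13·14)=13.491, Green √(5·6)=5.477, Gold √(5·6)=5.477.
Each quota rounded against its threshold gives Red 9, Blue 13, Green 5, Gold 5 (total 32).

Red: 9, Blue: 13, Green: 5, Gold: 5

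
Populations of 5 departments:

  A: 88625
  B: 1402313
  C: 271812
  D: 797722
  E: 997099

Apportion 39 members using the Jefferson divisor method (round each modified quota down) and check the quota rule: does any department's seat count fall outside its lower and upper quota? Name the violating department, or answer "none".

Standard quotas: A 0.972, B 15.373, C 2.980, D 8.745, E 10.931.
Jefferson allocation: A 1, B 15, C 3, D 9, E 11.
Every allocation lies between the lower and upper quota.

none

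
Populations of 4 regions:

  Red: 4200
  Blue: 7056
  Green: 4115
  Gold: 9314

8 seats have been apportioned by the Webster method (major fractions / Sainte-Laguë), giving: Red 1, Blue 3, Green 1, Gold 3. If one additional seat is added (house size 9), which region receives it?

Red

Priority for the next seat is population ÷ (current seats + 0.5).
Priorities: Red 2800.000, Blue 2016.000, Green 2743.333, Gold 2661.143.
Highest priority: Red.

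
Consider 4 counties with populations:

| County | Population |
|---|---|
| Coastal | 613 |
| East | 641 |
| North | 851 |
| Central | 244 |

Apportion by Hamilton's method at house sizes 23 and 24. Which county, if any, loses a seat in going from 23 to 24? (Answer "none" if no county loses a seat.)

At 23 seats: Coastal 6, East 6, North 8, Central 3.
At 24 seats: Coastal 6, East 7, North 9, Central 2.
Central drops from 3 to 2.

Central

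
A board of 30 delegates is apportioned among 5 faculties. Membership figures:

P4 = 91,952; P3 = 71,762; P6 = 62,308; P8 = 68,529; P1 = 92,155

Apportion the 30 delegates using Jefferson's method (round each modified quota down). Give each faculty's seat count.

Standard divisor 386706/30 ≈ 12890.2; standard quotas: P4 7.133, P3 5.567, P6 4.834, P8 5.316, P1 7.149.
Rounding down gives 7, 5, 4, 5, 7 = 28 seats, so the divisor must be adjusted.
With modified divisor 11700: modified quotas P4 7.859, P3 6.134, P6 5.325, P8 5.857, P1 7.876.
Rounding down: P4 7, P3 6, P6 5, P8 5, P1 7 (total 30).

P4 7, P3 6, P6 5, P8 5, P1 7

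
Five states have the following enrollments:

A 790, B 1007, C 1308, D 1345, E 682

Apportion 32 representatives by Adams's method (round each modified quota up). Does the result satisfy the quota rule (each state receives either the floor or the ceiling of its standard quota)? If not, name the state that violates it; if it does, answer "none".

Standard quotas: A 4.926, B 6.279, C 8.156, D 8.387, E 4.253.
Adams allocation: A 5, B 6, C 8, D 8, E 5.
Every allocation lies between the lower and upper quota.

none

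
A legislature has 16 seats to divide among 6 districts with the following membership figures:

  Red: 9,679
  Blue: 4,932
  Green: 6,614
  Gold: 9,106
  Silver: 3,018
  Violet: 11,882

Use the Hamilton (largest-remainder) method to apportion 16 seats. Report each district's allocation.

Standard divisor: 45231 ÷ 16 ≈ 2826.938.
Standard quotas: Red 3.4238, Blue 1.7446, Green 2.3396, Gold 3.2212, Silver 1.0676, Violet 4.2031.
Lower quotas: Red 3, Blue 1, Green 2, Gold 3, Silver 1, Violet 4 (sum 14, leaving 2 seats).
Remainders in descending order: Blue 0.7446, Red 0.4238, Green 0.3396, Gold 0.2212, Violet 0.2031, Silver 0.0676.
Largest remainders: Blue, Red receive the extra seats.

Red=4, Blue=2, Green=2, Gold=3, Silver=1, Violet=4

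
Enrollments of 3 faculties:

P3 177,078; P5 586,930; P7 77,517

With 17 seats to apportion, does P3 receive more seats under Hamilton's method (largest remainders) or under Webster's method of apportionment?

Hamilton

Hamilton: P3 4, P5 12, P7 1.
Webster: P3 3, P5 12, P7 2.
P3 gets 4 under Hamilton and 3 under Webster.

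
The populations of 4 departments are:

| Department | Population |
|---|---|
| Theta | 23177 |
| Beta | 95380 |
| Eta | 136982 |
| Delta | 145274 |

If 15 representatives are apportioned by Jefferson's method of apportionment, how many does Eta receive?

5

Standard divisor 400813/15 ≈ 26720.867; standard quotas: Theta 0.867, Beta 3.569, Eta 5.126, Delta 5.437.
Rounding down gives 0, 3, 5, 5 = 13 seats, so the divisor must be adjusted.
With modified divisor 23711.4: modified quotas Theta 0.977, Beta 4.023, Eta 5.777, Delta 6.127.
Rounding down: Theta 0, Beta 4, Eta 5, Delta 6 (total 15).
Eta receives 5.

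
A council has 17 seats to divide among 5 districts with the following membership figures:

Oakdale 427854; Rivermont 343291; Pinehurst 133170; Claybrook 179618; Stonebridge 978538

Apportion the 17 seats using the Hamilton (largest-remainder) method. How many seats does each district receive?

Total 2062471; standard divisor 2062471/17 ≈ 121321.824.
Standard quotas: Oakdale 3.5266, Rivermont 2.8296, Pinehurst 1.0977, Claybrook 1.4805, Stonebridge 8.0656.
Lower quotas: Oakdale 3, Rivermont 2, Pinehurst 1, Claybrook 1, Stonebridge 8 (sum 15, leaving 2 seats).
Remainders in descending order: Rivermont 0.8296, Oakdale 0.5266, Claybrook 0.4805, Pinehurst 0.0977, Stonebridge 0.0656.
The surplus seats go to Rivermont, Oakdale.

Oakdale 4; Rivermont 3; Pinehurst 1; Claybrook 1; Stonebridge 8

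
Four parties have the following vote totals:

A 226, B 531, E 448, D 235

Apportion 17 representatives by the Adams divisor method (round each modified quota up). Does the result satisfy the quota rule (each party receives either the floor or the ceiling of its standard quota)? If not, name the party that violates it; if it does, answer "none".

Standard quotas: A 2.668, B 6.269, E 5.289, D 2.774.
Adams allocation: A 3, B 6, E 5, D 3.
Every allocation lies between the lower and upper quota.

none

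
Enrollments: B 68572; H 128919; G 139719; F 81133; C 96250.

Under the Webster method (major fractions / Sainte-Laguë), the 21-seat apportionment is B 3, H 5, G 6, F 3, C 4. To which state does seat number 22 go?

H

Priority for the next seat is population ÷ (current seats + 0.5).
Priorities: B 19592.000, H 23439.818, G 21495.231, F 23180.857, C 21388.889.
Highest priority: H.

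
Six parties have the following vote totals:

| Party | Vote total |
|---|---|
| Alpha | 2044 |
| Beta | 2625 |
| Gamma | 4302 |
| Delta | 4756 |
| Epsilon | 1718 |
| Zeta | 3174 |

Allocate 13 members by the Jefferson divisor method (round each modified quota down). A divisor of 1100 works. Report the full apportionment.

Alpha=1; Beta=2; Gamma=3; Delta=4; Epsilon=1; Zeta=2

With modified divisor 1100: modified quotas Alpha 1.858, Beta 2.386, Gamma 3.911, Delta 4.324, Epsilon 1.562, Zeta 2.885.
Rounding down: Alpha 1, Beta 2, Gamma 3, Delta 4, Epsilon 1, Zeta 2 (total 13).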